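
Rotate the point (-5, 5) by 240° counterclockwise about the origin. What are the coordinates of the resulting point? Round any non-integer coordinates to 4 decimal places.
(6.8301, 1.8301)

Rotation matrix R(θ) = [[cos θ, -sin θ], [sin θ, cos θ]]; for θ = 240°:
R = [[-1/2, √3/2], [-√3/2, -1/2]]
Result: R × [-5, 5]ᵀ = [-1/2·-5 + (√3/2)·5, -√3/2·-5 + (-1/2)·5]ᵀ = (6.8301, 1.8301)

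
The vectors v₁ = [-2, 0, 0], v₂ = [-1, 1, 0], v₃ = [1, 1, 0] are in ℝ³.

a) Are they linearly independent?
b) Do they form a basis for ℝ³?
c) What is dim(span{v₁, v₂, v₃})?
Not independent, not a basis, dim(span) = 2

Check whether v₃ can be written as a linear combination of v₁ and v₂.
v₃ = (-1)·v₁ + (1)·v₂ = [1, 1, 0], so the three vectors are linearly dependent.
Thus they do not form a basis for ℝ³, and dim(span{v₁, v₂, v₃}) = 2 (spanned by v₁ and v₂).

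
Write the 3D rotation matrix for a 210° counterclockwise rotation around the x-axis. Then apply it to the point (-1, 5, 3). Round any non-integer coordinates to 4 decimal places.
R = [[1, 0, 0], [0, -√3/2, 1/2], [0, -1/2, -√3/2]]; R·(-1, 5, 3) = (-1.0000, -2.8301, -5.0981)

Rotation matrix for 210° around x-axis:
cos(210°) = -√3/2, sin(210°) = -1/2
R = [[1, 0, 0], [0, -√3/2, 1/2], [0, -1/2, -√3/2]]
Apply to (-1, 5, 3): R·[-1, 5, 3]ᵀ = (-1.0000, -2.8301, -5.0981)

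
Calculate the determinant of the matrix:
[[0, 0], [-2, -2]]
0

For a 2×2 matrix [[a, b], [c, d]], det = ad - bc
det = (0)(-2) - (0)(-2) = 0 - 0 = 0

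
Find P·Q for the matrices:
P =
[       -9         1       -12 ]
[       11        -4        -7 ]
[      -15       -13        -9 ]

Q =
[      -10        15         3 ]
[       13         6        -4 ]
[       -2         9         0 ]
PQ =
[      127      -237       -31 ]
[     -148        78        49 ]
[       -1      -384         7 ]

Matrix multiplication: (PQ)[i][j] = sum over k of P[i][k] * Q[k][j].
  (PQ)[0][0] = (-9)*(-10) + (1)*(13) + (-12)*(-2) = 127
  (PQ)[0][1] = (-9)*(15) + (1)*(6) + (-12)*(9) = -237
  (PQ)[0][2] = (-9)*(3) + (1)*(-4) + (-12)*(0) = -31
  (PQ)[1][0] = (11)*(-10) + (-4)*(13) + (-7)*(-2) = -148
  (PQ)[1][1] = (11)*(15) + (-4)*(6) + (-7)*(9) = 78
  (PQ)[1][2] = (11)*(3) + (-4)*(-4) + (-7)*(0) = 49
  (PQ)[2][0] = (-15)*(-10) + (-13)*(13) + (-9)*(-2) = -1
  (PQ)[2][1] = (-15)*(15) + (-13)*(6) + (-9)*(9) = -384
  (PQ)[2][2] = (-15)*(3) + (-13)*(-4) + (-9)*(0) = 7
PQ =
[      127      -237       -31 ]
[     -148        78        49 ]
[       -1      -384         7 ]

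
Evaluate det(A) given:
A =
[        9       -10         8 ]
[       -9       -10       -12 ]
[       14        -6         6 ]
det(A) = 1504

Expand along row 0 (cofactor expansion): det(A) = a*(e*i - f*h) - b*(d*i - f*g) + c*(d*h - e*g), where the 3×3 is [[a, b, c], [d, e, f], [g, h, i]].
Minor M_00 = (-10)*(6) - (-12)*(-6) = -60 - 72 = -132.
Minor M_01 = (-9)*(6) - (-12)*(14) = -54 + 168 = 114.
Minor M_02 = (-9)*(-6) - (-10)*(14) = 54 + 140 = 194.
det(A) = (9)*(-132) - (-10)*(114) + (8)*(194) = -1188 + 1140 + 1552 = 1504.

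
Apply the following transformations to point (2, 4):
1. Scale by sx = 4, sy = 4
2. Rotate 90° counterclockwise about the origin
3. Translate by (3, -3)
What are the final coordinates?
(-13, 5)

Step 1: Scale → (8, 16)
Step 2: Rotate 90° → (-16, 8)
Step 3: Translate → (-13, 5)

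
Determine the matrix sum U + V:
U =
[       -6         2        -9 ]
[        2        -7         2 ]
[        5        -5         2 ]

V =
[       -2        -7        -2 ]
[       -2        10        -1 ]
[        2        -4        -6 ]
U + V =
[       -8        -5       -11 ]
[        0         3         1 ]
[        7        -9        -4 ]

Matrix addition is elementwise: (U+V)[i][j] = U[i][j] + V[i][j].
  (U+V)[0][0] = (-6) + (-2) = -8
  (U+V)[0][1] = (2) + (-7) = -5
  (U+V)[0][2] = (-9) + (-2) = -11
  (U+V)[1][0] = (2) + (-2) = 0
  (U+V)[1][1] = (-7) + (10) = 3
  (U+V)[1][2] = (2) + (-1) = 1
  (U+V)[2][0] = (5) + (2) = 7
  (U+V)[2][1] = (-5) + (-4) = -9
  (U+V)[2][2] = (2) + (-6) = -4
U + V =
[       -8        -5       -11 ]
[        0         3         1 ]
[        7        -9        -4 ]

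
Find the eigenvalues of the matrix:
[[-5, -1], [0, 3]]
λ = -5 and λ = 3

Characteristic equation: det(A - λI) = 0
λ² - (trace)λ + (det) = 0
λ² - (-2)λ + (-15) = 0
λ² + 2λ - 15 = 0
Solving: λ = -5, 3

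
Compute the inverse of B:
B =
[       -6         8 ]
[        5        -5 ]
det(B) = -10
B⁻¹ =
[      1/2       4/5 ]
[      1/2       3/5 ]

For a 2×2 matrix B = [[a, b], [c, d]] with det(B) ≠ 0, B⁻¹ = (1/det(B)) * [[d, -b], [-c, a]].
det(B) = (-6)*(-5) - (8)*(5) = 30 - 40 = -10.
B⁻¹ = (1/-10) * [[-5, -8], [-5, -6]].
Dividing each entry by -10 and reducing:
B⁻¹ =
[      1/2       4/5 ]
[      1/2       3/5 ]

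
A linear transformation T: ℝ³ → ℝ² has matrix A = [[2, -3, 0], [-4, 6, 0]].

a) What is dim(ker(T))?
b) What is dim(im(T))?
dim(ker) = 2, dim(im) = 1

Observe that row 2 = -2 × row 1 (so the rows are linearly dependent).
Thus rank(A) = 1 (only one linearly independent row).
dim(im(T)) = rank(A) = 1.
By the rank-nullity theorem applied to T: ℝ³ → ℝ², rank(A) + nullity(A) = 3 (the domain dimension), so dim(ker(T)) = 3 - 1 = 2.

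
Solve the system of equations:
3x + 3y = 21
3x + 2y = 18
x = 4, y = 3

Use elimination (row reduction):
Equation 1: 3x + 3y = 21.
Equation 2: 3x + 2y = 18.
Multiply Eq1 by 3 and Eq2 by 3: 9x + 9y = 63;  9x + 6y = 54.
Subtract: (-3)y = -9, so y = 3.
Back-substitute into Eq1: 3x + 3*(3) = 21, so x = 4.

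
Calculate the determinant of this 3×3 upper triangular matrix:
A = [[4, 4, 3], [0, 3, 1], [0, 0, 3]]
36

The determinant of a triangular matrix is the product of its diagonal entries (the off-diagonal entries above the diagonal do not affect it).
det(A) = (4) * (3) * (3) = 36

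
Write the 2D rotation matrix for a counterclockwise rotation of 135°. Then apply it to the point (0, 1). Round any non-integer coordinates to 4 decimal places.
R = [[-√2/2, -√2/2], [√2/2, -√2/2]]; R·(0, 1) = (-0.7071, -0.7071)

Rotation matrix formula: R(θ) = [[cos θ, -sin θ], [sin θ, cos θ]]
For θ = 135°:
cos(135°) = -√2/2
sin(135°) = √2/2
R = [[-√2/2, -√2/2], [√2/2, -√2/2]]
Apply to (0, 1): [-√2/2·0 + (-√2/2)·1, √2/2·0 + -√2/2·1] = (-0.7071, -0.7071)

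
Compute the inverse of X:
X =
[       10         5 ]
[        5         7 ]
det(X) = 45
X⁻¹ =
[     7/45      -1/9 ]
[     -1/9       2/9 ]

For a 2×2 matrix X = [[a, b], [c, d]] with det(X) ≠ 0, X⁻¹ = (1/det(X)) * [[d, -b], [-c, a]].
det(X) = (10)*(7) - (5)*(5) = 70 - 25 = 45.
X⁻¹ = (1/45) * [[7, -5], [-5, 10]].
Dividing each entry by 45 and reducing:
X⁻¹ =
[     7/45      -1/9 ]
[     -1/9       2/9 ]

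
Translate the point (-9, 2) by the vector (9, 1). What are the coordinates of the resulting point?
(0, 3)

Translation by (9, 1):
x' = -9 + 9 = 0
y' = 2 + 1 = 3
Homogeneous matrix: [[1, 0, 9], [0, 1, 1], [0, 0, 1]]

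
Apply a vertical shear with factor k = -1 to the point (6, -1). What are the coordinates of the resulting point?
(6, -7)

Shear matrix for vertical shear with factor k = -1:
[[1, 0], [-1, 1]]
Result: (6, -1) → (6, -7)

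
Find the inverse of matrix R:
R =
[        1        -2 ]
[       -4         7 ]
det(R) = -1
R⁻¹ =
[       -7        -2 ]
[       -4        -1 ]

For a 2×2 matrix R = [[a, b], [c, d]] with det(R) ≠ 0, R⁻¹ = (1/det(R)) * [[d, -b], [-c, a]].
det(R) = (1)*(7) - (-2)*(-4) = 7 - 8 = -1.
R⁻¹ = (1/-1) * [[7, 2], [4, 1]].
Dividing each entry by -1 and reducing:
R⁻¹ =
[       -7        -2 ]
[       -4        -1 ]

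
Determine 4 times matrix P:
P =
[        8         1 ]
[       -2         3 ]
4P =
[       32         4 ]
[       -8        12 ]

Scalar multiplication is elementwise: (4P)[i][j] = 4 * P[i][j].
  (4P)[0][0] = 4 * (8) = 32
  (4P)[0][1] = 4 * (1) = 4
  (4P)[1][0] = 4 * (-2) = -8
  (4P)[1][1] = 4 * (3) = 12
4P =
[       32         4 ]
[       -8        12 ]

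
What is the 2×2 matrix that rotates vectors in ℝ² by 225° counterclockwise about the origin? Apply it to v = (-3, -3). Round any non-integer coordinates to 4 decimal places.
R = [[-√2/2, √2/2], [-√2/2, -√2/2]]; R·v = (0.0000, 4.2426)

A counterclockwise rotation by angle θ in ℝ² has matrix R(θ) = [[cos θ, -sin θ], [sin θ, cos θ]].
For θ = 225°: cos θ = -√2/2, sin θ = -√2/2.
R(225°) = [[-√2/2, √2/2], [-√2/2, -√2/2]].
R·v = [-√2/2·-3 + (√2/2)·-3, -√2/2·-3 + -√2/2·-3] = (0.0000, 4.2426).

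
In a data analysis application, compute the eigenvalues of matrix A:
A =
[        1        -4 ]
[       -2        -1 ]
λ = -3, 3

Solve det(A - λI) = 0. For a 2×2 matrix the characteristic equation is λ² - (trace)λ + det = 0.
trace(A) = a + d = 1 - 1 = 0.
det(A) = a*d - b*c = (1)*(-1) - (-4)*(-2) = -1 - 8 = -9.
Characteristic equation: λ² - (0)λ + (-9) = 0.
Discriminant = (0)² - 4*(-9) = 0 + 36 = 36.
λ = (0 ± √36) / 2 = (0 ± 6) / 2 = -3, 3.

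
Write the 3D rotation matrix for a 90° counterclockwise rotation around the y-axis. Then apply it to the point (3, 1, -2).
R = [[0, 0, 1], [0, 1, 0], [-1, 0, 0]]; R·(3, 1, -2) = (-2, 1, -3)

Rotation matrix for 90° around y-axis:
cos(90°) = 0, sin(90°) = 1
R = [[0, 0, 1], [0, 1, 0], [-1, 0, 0]]
Apply to (3, 1, -2): R·[3, 1, -2]ᵀ = (-2, 1, -3)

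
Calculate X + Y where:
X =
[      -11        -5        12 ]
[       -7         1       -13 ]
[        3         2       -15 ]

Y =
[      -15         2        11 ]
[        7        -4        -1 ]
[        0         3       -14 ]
X + Y =
[      -26        -3        23 ]
[        0        -3       -14 ]
[        3         5       -29 ]

Matrix addition is elementwise: (X+Y)[i][j] = X[i][j] + Y[i][j].
  (X+Y)[0][0] = (-11) + (-15) = -26
  (X+Y)[0][1] = (-5) + (2) = -3
  (X+Y)[0][2] = (12) + (11) = 23
  (X+Y)[1][0] = (-7) + (7) = 0
  (X+Y)[1][1] = (1) + (-4) = -3
  (X+Y)[1][2] = (-13) + (-1) = -14
  (X+Y)[2][0] = (3) + (0) = 3
  (X+Y)[2][1] = (2) + (3) = 5
  (X+Y)[2][2] = (-15) + (-14) = -29
X + Y =
[      -26        -3        23 ]
[        0        -3       -14 ]
[        3         5       -29 ]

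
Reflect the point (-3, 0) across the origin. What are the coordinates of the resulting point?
(3, 0)

Reflection across origin: (-3, 0) → (3, 0)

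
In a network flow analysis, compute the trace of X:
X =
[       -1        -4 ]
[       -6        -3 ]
tr(X) = -1 - 3 = -4

The trace of a square matrix is the sum of its diagonal entries.
Diagonal entries of X: X[0][0] = -1, X[1][1] = -3.
tr(X) = -1 - 3 = -4.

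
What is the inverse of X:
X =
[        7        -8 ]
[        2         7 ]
det(X) = 65
X⁻¹ =
[     7/65      8/65 ]
[    -2/65      7/65 ]

For a 2×2 matrix X = [[a, b], [c, d]] with det(X) ≠ 0, X⁻¹ = (1/det(X)) * [[d, -b], [-c, a]].
det(X) = (7)*(7) - (-8)*(2) = 49 + 16 = 65.
X⁻¹ = (1/65) * [[7, 8], [-2, 7]].
Dividing each entry by 65 and reducing:
X⁻¹ =
[     7/65      8/65 ]
[    -2/65      7/65 ]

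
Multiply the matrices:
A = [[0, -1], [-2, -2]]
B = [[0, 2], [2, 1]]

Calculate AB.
[[-2, -1], [-4, -6]]

Each entry (i,j) of AB = sum over k of A[i][k]*B[k][j].
(AB)[0][0] = (0)*(0) + (-1)*(2) = -2
(AB)[0][1] = (0)*(2) + (-1)*(1) = -1
(AB)[1][0] = (-2)*(0) + (-2)*(2) = -4
(AB)[1][1] = (-2)*(2) + (-2)*(1) = -6
AB = [[-2, -1], [-4, -6]]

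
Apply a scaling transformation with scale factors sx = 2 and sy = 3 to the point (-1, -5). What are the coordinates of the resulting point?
(-2, -15)

Scaling matrix:
[[2, 0], [0, 3]]
Result: (-1 × 2, -5 × 3) = (-2, -15)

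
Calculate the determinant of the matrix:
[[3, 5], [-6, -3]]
21

For a 2×2 matrix [[a, b], [c, d]], det = ad - bc
det = (3)(-3) - (5)(-6) = -9 - -30 = 21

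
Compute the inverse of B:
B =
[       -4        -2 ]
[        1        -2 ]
det(B) = 10
B⁻¹ =
[     -1/5       1/5 ]
[    -1/10      -2/5 ]

For a 2×2 matrix B = [[a, b], [c, d]] with det(B) ≠ 0, B⁻¹ = (1/det(B)) * [[d, -b], [-c, a]].
det(B) = (-4)*(-2) - (-2)*(1) = 8 + 2 = 10.
B⁻¹ = (1/10) * [[-2, 2], [-1, -4]].
Dividing each entry by 10 and reducing:
B⁻¹ =
[     -1/5       1/5 ]
[    -1/10      -2/5 ]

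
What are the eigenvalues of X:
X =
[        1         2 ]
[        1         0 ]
λ = -1, 2

Solve det(X - λI) = 0. For a 2×2 matrix the characteristic equation is λ² - (trace)λ + det = 0.
trace(X) = a + d = 1 + 0 = 1.
det(X) = a*d - b*c = (1)*(0) - (2)*(1) = 0 - 2 = -2.
Characteristic equation: λ² - (1)λ + (-2) = 0.
Discriminant = (1)² - 4*(-2) = 1 + 8 = 9.
λ = (1 ± √9) / 2 = (1 ± 3) / 2 = -1, 2.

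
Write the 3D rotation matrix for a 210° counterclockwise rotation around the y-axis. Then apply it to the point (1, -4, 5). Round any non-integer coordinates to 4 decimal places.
R = [[-√3/2, 0, -1/2], [0, 1, 0], [1/2, 0, -√3/2]]; R·(1, -4, 5) = (-3.3660, -4.0000, -3.8301)

Rotation matrix for 210° around y-axis:
cos(210°) = -√3/2, sin(210°) = -1/2
R = [[-√3/2, 0, -1/2], [0, 1, 0], [1/2, 0, -√3/2]]
Apply to (1, -4, 5): R·[1, -4, 5]ᵀ = (-3.3660, -4.0000, -3.8301)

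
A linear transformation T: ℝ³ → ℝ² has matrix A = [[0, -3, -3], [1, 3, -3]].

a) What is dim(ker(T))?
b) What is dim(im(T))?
dim(ker) = 1, dim(im) = 2

The two rows are not scalar multiples of one another (no single k satisfies row 2 = k × row 1), so they are linearly independent.
Thus rank(A) = 2.
dim(im(T)) = rank(A) = 2.
By the rank-nullity theorem applied to T: ℝ³ → ℝ², rank(A) + nullity(A) = 3 (the domain dimension), so dim(ker(T)) = 3 - 2 = 1.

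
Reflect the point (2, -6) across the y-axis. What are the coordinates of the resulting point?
(-2, -6)

Reflection across y-axis: (2, -6) → (-2, -6)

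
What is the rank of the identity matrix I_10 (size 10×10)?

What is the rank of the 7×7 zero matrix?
rank(I_10) = 10, rank(0) = 0

The identity I_10 has 10 columns that are the standard basis vectors e_1, …, e_10. These are linearly independent, so all 10 columns are pivots and rank(I_10) = 10.
The 7×7 zero matrix has every entry zero, so every row is the zero row and there are no pivots; rank(0) = 0.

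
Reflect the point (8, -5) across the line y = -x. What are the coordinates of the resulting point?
(5, -8)

Reflection across line y = -x: (8, -5) → (5, -8)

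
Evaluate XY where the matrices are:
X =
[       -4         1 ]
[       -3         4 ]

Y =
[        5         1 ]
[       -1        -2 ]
XY =
[      -21        -6 ]
[      -19       -11 ]

Matrix multiplication: (XY)[i][j] = sum over k of X[i][k] * Y[k][j].
  (XY)[0][0] = (-4)*(5) + (1)*(-1) = -21
  (XY)[0][1] = (-4)*(1) + (1)*(-2) = -6
  (XY)[1][0] = (-3)*(5) + (4)*(-1) = -19
  (XY)[1][1] = (-3)*(1) + (4)*(-2) = -11
XY =
[      -21        -6 ]
[      -19       -11 ]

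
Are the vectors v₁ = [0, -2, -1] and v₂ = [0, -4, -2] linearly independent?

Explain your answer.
No, linearly dependent (v₂ = 2·v₁)

Check whether there is a scalar k with v₂ = k·v₁.
Comparing components, k = 2 satisfies 2·[0, -2, -1] = [0, -4, -2].
Since v₂ is a scalar multiple of v₁, the two vectors are linearly dependent.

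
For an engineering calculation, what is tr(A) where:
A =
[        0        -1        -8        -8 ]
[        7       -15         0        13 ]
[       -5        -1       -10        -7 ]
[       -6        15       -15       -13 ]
tr(A) = 0 - 15 - 10 - 13 = -38

The trace of a square matrix is the sum of its diagonal entries.
Diagonal entries of A: A[0][0] = 0, A[1][1] = -15, A[2][2] = -10, A[3][3] = -13.
tr(A) = 0 - 15 - 10 - 13 = -38.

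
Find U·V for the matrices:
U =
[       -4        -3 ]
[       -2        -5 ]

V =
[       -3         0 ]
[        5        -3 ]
UV =
[       -3         9 ]
[      -19        15 ]

Matrix multiplication: (UV)[i][j] = sum over k of U[i][k] * V[k][j].
  (UV)[0][0] = (-4)*(-3) + (-3)*(5) = -3
  (UV)[0][1] = (-4)*(0) + (-3)*(-3) = 9
  (UV)[1][0] = (-2)*(-3) + (-5)*(5) = -19
  (UV)[1][1] = (-2)*(0) + (-5)*(-3) = 15
UV =
[       -3         9 ]
[      -19        15 ]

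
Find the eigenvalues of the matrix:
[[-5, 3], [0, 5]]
λ = -5 and λ = 5

Characteristic equation: det(A - λI) = 0
λ² - (trace)λ + (det) = 0
λ² - (0)λ + (-25) = 0
λ² - 0λ - 25 = 0
Solving: λ = -5, 5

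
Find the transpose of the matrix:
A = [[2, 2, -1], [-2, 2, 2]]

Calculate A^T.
[[2, -2], [2, 2], [-1, 2]]

The transpose sends entry (i,j) to (j,i); rows become columns.
Row 0 of A: [2, 2, -1] -> column 0 of A^T.
Row 1 of A: [-2, 2, 2] -> column 1 of A^T.
A^T = [[2, -2], [2, 2], [-1, 2]]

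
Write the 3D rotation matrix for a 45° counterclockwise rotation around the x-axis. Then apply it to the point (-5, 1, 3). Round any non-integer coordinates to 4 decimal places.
R = [[1, 0, 0], [0, √2/2, -√2/2], [0, √2/2, √2/2]]; R·(-5, 1, 3) = (-5.0000, -1.4142, 2.8284)

Rotation matrix for 45° around x-axis:
cos(45°) = √2/2, sin(45°) = √2/2
R = [[1, 0, 0], [0, √2/2, -√2/2], [0, √2/2, √2/2]]
Apply to (-5, 1, 3): R·[-5, 1, 3]ᵀ = (-5.0000, -1.4142, 2.8284)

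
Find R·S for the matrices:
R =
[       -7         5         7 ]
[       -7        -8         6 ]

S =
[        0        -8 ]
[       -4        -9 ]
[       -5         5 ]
RS =
[      -55        46 ]
[        2       158 ]

Matrix multiplication: (RS)[i][j] = sum over k of R[i][k] * S[k][j].
  (RS)[0][0] = (-7)*(0) + (5)*(-4) + (7)*(-5) = -55
  (RS)[0][1] = (-7)*(-8) + (5)*(-9) + (7)*(5) = 46
  (RS)[1][0] = (-7)*(0) + (-8)*(-4) + (6)*(-5) = 2
  (RS)[1][1] = (-7)*(-8) + (-8)*(-9) + (6)*(5) = 158
RS =
[      -55        46 ]
[        2       158 ]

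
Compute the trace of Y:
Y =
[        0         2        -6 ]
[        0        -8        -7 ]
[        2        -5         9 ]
tr(Y) = 0 - 8 + 9 = 1

The trace of a square matrix is the sum of its diagonal entries.
Diagonal entries of Y: Y[0][0] = 0, Y[1][1] = -8, Y[2][2] = 9.
tr(Y) = 0 - 8 + 9 = 1.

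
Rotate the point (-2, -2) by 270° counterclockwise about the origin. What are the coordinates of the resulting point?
(-2, 2)

Rotation matrix R(θ) = [[cos θ, -sin θ], [sin θ, cos θ]]; for θ = 270°:
R = [[0, 1], [-1, 0]]
Result: R × [-2, -2]ᵀ = [0·-2 + (1)·-2, -1·-2 + (0)·-2]ᵀ = (-2, 2)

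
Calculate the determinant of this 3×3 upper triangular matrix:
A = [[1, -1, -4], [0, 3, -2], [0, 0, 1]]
3

The determinant of a triangular matrix is the product of its diagonal entries (the off-diagonal entries above the diagonal do not affect it).
det(A) = (1) * (3) * (1) = 3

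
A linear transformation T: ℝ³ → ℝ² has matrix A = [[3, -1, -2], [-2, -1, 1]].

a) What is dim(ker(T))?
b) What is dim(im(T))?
dim(ker) = 1, dim(im) = 2

The two rows are not scalar multiples of one another (no single k satisfies row 2 = k × row 1), so they are linearly independent.
Thus rank(A) = 2.
dim(im(T)) = rank(A) = 2.
By the rank-nullity theorem applied to T: ℝ³ → ℝ², rank(A) + nullity(A) = 3 (the domain dimension), so dim(ker(T)) = 3 - 2 = 1.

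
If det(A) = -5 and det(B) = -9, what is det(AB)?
45

Use the multiplicative property of determinants: det(AB) = det(A)*det(B).
det(AB) = (-5)*(-9) = 45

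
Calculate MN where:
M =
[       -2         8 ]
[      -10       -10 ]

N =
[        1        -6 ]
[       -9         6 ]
MN =
[      -74        60 ]
[       80         0 ]

Matrix multiplication: (MN)[i][j] = sum over k of M[i][k] * N[k][j].
  (MN)[0][0] = (-2)*(1) + (8)*(-9) = -74
  (MN)[0][1] = (-2)*(-6) + (8)*(6) = 60
  (MN)[1][0] = (-10)*(1) + (-10)*(-9) = 80
  (MN)[1][1] = (-10)*(-6) + (-10)*(6) = 0
MN =
[      -74        60 ]
[       80         0 ]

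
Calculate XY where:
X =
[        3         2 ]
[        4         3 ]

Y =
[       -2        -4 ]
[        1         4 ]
XY =
[       -4        -4 ]
[       -5        -4 ]

Matrix multiplication: (XY)[i][j] = sum over k of X[i][k] * Y[k][j].
  (XY)[0][0] = (3)*(-2) + (2)*(1) = -4
  (XY)[0][1] = (3)*(-4) + (2)*(4) = -4
  (XY)[1][0] = (4)*(-2) + (3)*(1) = -5
  (XY)[1][1] = (4)*(-4) + (3)*(4) = -4
XY =
[       -4        -4 ]
[       -5        -4 ]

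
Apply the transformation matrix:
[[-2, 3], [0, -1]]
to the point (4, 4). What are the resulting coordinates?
(4, -4)

Matrix multiplication:
[[-2, 3], [0, -1]] × [4, 4]ᵀ
= [-2×4 + 3×4, 0×4 + -1×4]ᵀ
= [4.0000, -4.0000]ᵀ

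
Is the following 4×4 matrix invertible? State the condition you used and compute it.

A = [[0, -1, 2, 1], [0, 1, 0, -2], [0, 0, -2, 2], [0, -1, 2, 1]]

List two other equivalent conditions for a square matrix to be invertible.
No, not invertible; det(A) = 0 (two rows are equal, so the rows are linearly dependent). Equivalent conditions (failing for this A): rank(A) < 4; Ax = 0 has non-trivial solutions; 0 is an eigenvalue; the columns are linearly dependent.

To check invertibility, compute det(A).
In this matrix, row 0 and the last row are identical, so one row is a scalar multiple of another and the rows are linearly dependent.
A matrix with linearly dependent rows has det = 0 and is not invertible.
Equivalent failed conditions:
- rank(A) < 4.
- Ax = 0 has non-trivial solutions.
- 0 is an eigenvalue.
- The columns are linearly dependent.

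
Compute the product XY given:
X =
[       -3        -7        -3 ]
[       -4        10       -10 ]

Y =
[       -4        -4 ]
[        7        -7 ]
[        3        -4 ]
XY =
[      -46        73 ]
[       56       -14 ]

Matrix multiplication: (XY)[i][j] = sum over k of X[i][k] * Y[k][j].
  (XY)[0][0] = (-3)*(-4) + (-7)*(7) + (-3)*(3) = -46
  (XY)[0][1] = (-3)*(-4) + (-7)*(-7) + (-3)*(-4) = 73
  (XY)[1][0] = (-4)*(-4) + (10)*(7) + (-10)*(3) = 56
  (XY)[1][1] = (-4)*(-4) + (10)*(-7) + (-10)*(-4) = -14
XY =
[      -46        73 ]
[       56       -14 ]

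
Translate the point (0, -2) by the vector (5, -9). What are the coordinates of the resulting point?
(5, -11)

Translation by (5, -9):
x' = 0 + 5 = 5
y' = -2 + -9 = -11
Homogeneous matrix: [[1, 0, 5], [0, 1, -9], [0, 0, 1]]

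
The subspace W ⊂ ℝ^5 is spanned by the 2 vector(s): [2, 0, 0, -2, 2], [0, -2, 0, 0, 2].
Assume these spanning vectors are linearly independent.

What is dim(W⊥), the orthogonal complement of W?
dim(W⊥) = 3

For any subspace W of ℝ^n, dim(W) + dim(W⊥) = n (the whole-space dimension).
Here the given 2 vectors are linearly independent, so dim(W) = 2.
Thus dim(W⊥) = n - dim(W) = 5 - 2 = 3.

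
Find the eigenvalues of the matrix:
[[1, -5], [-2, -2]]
λ = -4 and λ = 3

Characteristic equation: det(A - λI) = 0
λ² - (trace)λ + (det) = 0
λ² - (-1)λ + (-12) = 0
λ² + 1λ - 12 = 0
Solving: λ = -4, 3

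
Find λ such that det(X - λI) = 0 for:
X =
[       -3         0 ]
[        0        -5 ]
λ = -5, -3

Solve det(X - λI) = 0. For a 2×2 matrix the characteristic equation is λ² - (trace)λ + det = 0.
trace(X) = a + d = -3 - 5 = -8.
det(X) = a*d - b*c = (-3)*(-5) - (0)*(0) = 15 - 0 = 15.
Characteristic equation: λ² - (-8)λ + (15) = 0.
Discriminant = (-8)² - 4*(15) = 64 - 60 = 4.
λ = (-8 ± √4) / 2 = (-8 ± 2) / 2 = -5, -3.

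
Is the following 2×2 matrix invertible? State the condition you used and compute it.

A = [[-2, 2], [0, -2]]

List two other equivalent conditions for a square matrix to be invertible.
Yes, invertible; det(A) = 4 ≠ 0. Equivalent conditions: rank(A) = 2; Ax = 0 has only the trivial solution; 0 is not an eigenvalue; the columns of A are linearly independent.

To check invertibility, compute det(A).
The given matrix is triangular, so det(A) equals the product of its diagonal entries = 4 ≠ 0.
Since det(A) ≠ 0, A is invertible.
Equivalent conditions for a square matrix A to be invertible:
- rank(A) = 2 (full rank).
- The homogeneous system Ax = 0 has only the trivial solution x = 0.
- 0 is not an eigenvalue of A.
- The columns (equivalently rows) of A are linearly independent.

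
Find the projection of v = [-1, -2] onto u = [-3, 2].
[3/13, -2/13]

The projection of v onto u is proj_u(v) = ((v·u) / (u·u)) · u.
v·u = (-1)*(-3) + (-2)*(2) = -1.
u·u = (-3)*(-3) + (2)*(2) = 13.
coefficient = -1 / 13 = -1/13.
proj_u(v) = -1/13 · [-3, 2] = [3/13, -2/13].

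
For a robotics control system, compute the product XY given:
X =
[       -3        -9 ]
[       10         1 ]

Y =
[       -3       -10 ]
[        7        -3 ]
XY =
[      -54        57 ]
[      -23      -103 ]

Matrix multiplication: (XY)[i][j] = sum over k of X[i][k] * Y[k][j].
  (XY)[0][0] = (-3)*(-3) + (-9)*(7) = -54
  (XY)[0][1] = (-3)*(-10) + (-9)*(-3) = 57
  (XY)[1][0] = (10)*(-3) + (1)*(7) = -23
  (XY)[1][1] = (10)*(-10) + (1)*(-3) = -103
XY =
[      -54        57 ]
[      -23      -103 ]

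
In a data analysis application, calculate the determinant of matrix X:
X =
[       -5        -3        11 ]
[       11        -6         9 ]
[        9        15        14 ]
det(X) = 3723

Expand along row 0 (cofactor expansion): det(X) = a*(e*i - f*h) - b*(d*i - f*g) + c*(d*h - e*g), where the 3×3 is [[a, b, c], [d, e, f], [g, h, i]].
Minor M_00 = (-6)*(14) - (9)*(15) = -84 - 135 = -219.
Minor M_01 = (11)*(14) - (9)*(9) = 154 - 81 = 73.
Minor M_02 = (11)*(15) - (-6)*(9) = 165 + 54 = 219.
det(X) = (-5)*(-219) - (-3)*(73) + (11)*(219) = 1095 + 219 + 2409 = 3723.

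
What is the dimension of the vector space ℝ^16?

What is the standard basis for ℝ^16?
Dimension = 16; standard basis = {e_1, e_2, e_3, …, e_16}

ℝ^16 is the space of 16-tuples of real numbers; its dimension is 16.
The standard basis consists of 16 vectors: e_1, e_2, e_3, …, e_16, where e_i is the vector with 1 in position i and 0 elsewhere.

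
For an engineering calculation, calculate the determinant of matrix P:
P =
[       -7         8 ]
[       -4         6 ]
det(P) = -10

For a 2×2 matrix [[a, b], [c, d]], det = a*d - b*c.
det(P) = (-7)*(6) - (8)*(-4) = -42 + 32 = -10.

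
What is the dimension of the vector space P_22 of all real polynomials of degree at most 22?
Dimension = 23

A polynomial of degree at most 22 can be written as a₀ + a₁x + a₂x² + … + a_22x^22, with 23 free coefficients a₀, …, a_22.
The set {1, x, x², …, x^22} is a basis: it spans P_22 (every such polynomial is a linear combination of these) and is linearly independent (a polynomial is zero iff all its coefficients are zero).
Therefore dim(P_22) = 22 + 1 = 23.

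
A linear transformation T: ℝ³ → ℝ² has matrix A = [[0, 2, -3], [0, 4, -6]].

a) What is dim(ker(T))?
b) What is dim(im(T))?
dim(ker) = 2, dim(im) = 1

Observe that row 2 = 2 × row 1 (so the rows are linearly dependent).
Thus rank(A) = 1 (only one linearly independent row).
dim(im(T)) = rank(A) = 1.
By the rank-nullity theorem applied to T: ℝ³ → ℝ², rank(A) + nullity(A) = 3 (the domain dimension), so dim(ker(T)) = 3 - 1 = 2.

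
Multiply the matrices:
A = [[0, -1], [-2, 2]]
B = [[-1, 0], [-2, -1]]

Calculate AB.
[[2, 1], [-2, -2]]

Each entry (i,j) of AB = sum over k of A[i][k]*B[k][j].
(AB)[0][0] = (0)*(-1) + (-1)*(-2) = 2
(AB)[0][1] = (0)*(0) + (-1)*(-1) = 1
(AB)[1][0] = (-2)*(-1) + (2)*(-2) = -2
(AB)[1][1] = (-2)*(0) + (2)*(-1) = -2
AB = [[2, 1], [-2, -2]]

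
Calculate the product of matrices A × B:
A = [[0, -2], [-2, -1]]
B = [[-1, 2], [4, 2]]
[[-8, -4], [-2, -6]]

Matrix multiplication:
C[0][0] = 0×-1 + -2×4 = -8
C[0][1] = 0×2 + -2×2 = -4
C[1][0] = -2×-1 + -1×4 = -2
C[1][1] = -2×2 + -1×2 = -6
Result: [[-8, -4], [-2, -6]]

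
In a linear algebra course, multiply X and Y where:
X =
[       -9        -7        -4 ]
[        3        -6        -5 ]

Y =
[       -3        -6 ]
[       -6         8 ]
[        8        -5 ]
XY =
[       37        18 ]
[      -13       -41 ]

Matrix multiplication: (XY)[i][j] = sum over k of X[i][k] * Y[k][j].
  (XY)[0][0] = (-9)*(-3) + (-7)*(-6) + (-4)*(8) = 37
  (XY)[0][1] = (-9)*(-6) + (-7)*(8) + (-4)*(-5) = 18
  (XY)[1][0] = (3)*(-3) + (-6)*(-6) + (-5)*(8) = -13
  (XY)[1][1] = (3)*(-6) + (-6)*(8) + (-5)*(-5) = -41
XY =
[       37        18 ]
[      -13       -41 ]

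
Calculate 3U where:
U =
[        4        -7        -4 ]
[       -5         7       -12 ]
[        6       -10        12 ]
3U =
[       12       -21       -12 ]
[      -15        21       -36 ]
[       18       -30        36 ]

Scalar multiplication is elementwise: (3U)[i][j] = 3 * U[i][j].
  (3U)[0][0] = 3 * (4) = 12
  (3U)[0][1] = 3 * (-7) = -21
  (3U)[0][2] = 3 * (-4) = -12
  (3U)[1][0] = 3 * (-5) = -15
  (3U)[1][1] = 3 * (7) = 21
  (3U)[1][2] = 3 * (-12) = -36
  (3U)[2][0] = 3 * (6) = 18
  (3U)[2][1] = 3 * (-10) = -30
  (3U)[2][2] = 3 * (12) = 36
3U =
[       12       -21       -12 ]
[      -15        21       -36 ]
[       18       -30        36 ]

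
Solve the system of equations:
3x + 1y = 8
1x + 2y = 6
x = 2, y = 2

Use elimination (row reduction):
Equation 1: 3x + 1y = 8.
Equation 2: 1x + 2y = 6.
Multiply Eq1 by 1 and Eq2 by 3: 3x + 1y = 8;  3x + 6y = 18.
Subtract: (5)y = 10, so y = 2.
Back-substitute into Eq1: 3x + 1*(2) = 8, so x = 2.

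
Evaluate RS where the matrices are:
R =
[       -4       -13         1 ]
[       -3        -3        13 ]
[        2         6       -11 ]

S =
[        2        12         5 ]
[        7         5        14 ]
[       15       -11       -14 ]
RS =
[      -84      -124      -216 ]
[      168      -194      -239 ]
[     -119       175       248 ]

Matrix multiplication: (RS)[i][j] = sum over k of R[i][k] * S[k][j].
  (RS)[0][0] = (-4)*(2) + (-13)*(7) + (1)*(15) = -84
  (RS)[0][1] = (-4)*(12) + (-13)*(5) + (1)*(-11) = -124
  (RS)[0][2] = (-4)*(5) + (-13)*(14) + (1)*(-14) = -216
  (RS)[1][0] = (-3)*(2) + (-3)*(7) + (13)*(15) = 168
  (RS)[1][1] = (-3)*(12) + (-3)*(5) + (13)*(-11) = -194
  (RS)[1][2] = (-3)*(5) + (-3)*(14) + (13)*(-14) = -239
  (RS)[2][0] = (2)*(2) + (6)*(7) + (-11)*(15) = -119
  (RS)[2][1] = (2)*(12) + (6)*(5) + (-11)*(-11) = 175
  (RS)[2][2] = (2)*(5) + (6)*(14) + (-11)*(-14) = 248
RS =
[      -84      -124      -216 ]
[      168      -194      -239 ]
[     -119       175       248 ]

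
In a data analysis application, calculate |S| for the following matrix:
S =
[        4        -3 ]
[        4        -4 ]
det(S) = -4

For a 2×2 matrix [[a, b], [c, d]], det = a*d - b*c.
det(S) = (4)*(-4) - (-3)*(4) = -16 + 12 = -4.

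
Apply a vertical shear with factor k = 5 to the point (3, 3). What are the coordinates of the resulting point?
(3, 18)

Shear matrix for vertical shear with factor k = 5:
[[1, 0], [5, 1]]
Result: (3, 3) → (3, 18)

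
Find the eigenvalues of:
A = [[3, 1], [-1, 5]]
λ = 4, 4

Solve det(A - λI) = 0. For a 2×2 matrix this is λ² - (trace)λ + det = 0.
trace(A) = 3 + 5 = 8.
det(A) = (3)*(5) - (1)*(-1) = 15 + 1 = 16.
Characteristic equation: λ² - (8)λ + (16) = 0.
Discriminant: (8)² - 4*(16) = 64 - 64 = 0.
Roots: λ = (8 ± √0) / 2 = 4, 4.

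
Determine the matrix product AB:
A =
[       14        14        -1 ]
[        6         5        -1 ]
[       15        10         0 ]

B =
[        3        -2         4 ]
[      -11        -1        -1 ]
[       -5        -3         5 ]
AB =
[     -107       -39        37 ]
[      -32       -14        14 ]
[      -65       -40        50 ]

Matrix multiplication: (AB)[i][j] = sum over k of A[i][k] * B[k][j].
  (AB)[0][0] = (14)*(3) + (14)*(-11) + (-1)*(-5) = -107
  (AB)[0][1] = (14)*(-2) + (14)*(-1) + (-1)*(-3) = -39
  (AB)[0][2] = (14)*(4) + (14)*(-1) + (-1)*(5) = 37
  (AB)[1][0] = (6)*(3) + (5)*(-11) + (-1)*(-5) = -32
  (AB)[1][1] = (6)*(-2) + (5)*(-1) + (-1)*(-3) = -14
  (AB)[1][2] = (6)*(4) + (5)*(-1) + (-1)*(5) = 14
  (AB)[2][0] = (15)*(3) + (10)*(-11) + (0)*(-5) = -65
  (AB)[2][1] = (15)*(-2) + (10)*(-1) + (0)*(-3) = -40
  (AB)[2][2] = (15)*(4) + (10)*(-1) + (0)*(5) = 50
AB =
[     -107       -39        37 ]
[      -32       -14        14 ]
[      -65       -40        50 ]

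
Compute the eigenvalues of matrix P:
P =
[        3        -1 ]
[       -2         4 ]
λ = 2, 5

Solve det(P - λI) = 0. For a 2×2 matrix the characteristic equation is λ² - (trace)λ + det = 0.
trace(P) = a + d = 3 + 4 = 7.
det(P) = a*d - b*c = (3)*(4) - (-1)*(-2) = 12 - 2 = 10.
Characteristic equation: λ² - (7)λ + (10) = 0.
Discriminant = (7)² - 4*(10) = 49 - 40 = 9.
λ = (7 ± √9) / 2 = (7 ± 3) / 2 = 2, 5.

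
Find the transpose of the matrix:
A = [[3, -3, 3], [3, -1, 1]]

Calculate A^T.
[[3, 3], [-3, -1], [3, 1]]

The transpose sends entry (i,j) to (j,i); rows become columns.
Row 0 of A: [3, -3, 3] -> column 0 of A^T.
Row 1 of A: [3, -1, 1] -> column 1 of A^T.
A^T = [[3, 3], [-3, -1], [3, 1]]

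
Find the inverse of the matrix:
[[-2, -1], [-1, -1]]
[[-1, 1], [1, -2]]

For [[a,b],[c,d]], inverse = (1/det)·[[d,-b],[-c,a]]
det = -2·-1 - -1·-1 = 1
Inverse = (1/1)·[[-1, 1], [1, -2]]
        = [[-1, 1], [1, -2]]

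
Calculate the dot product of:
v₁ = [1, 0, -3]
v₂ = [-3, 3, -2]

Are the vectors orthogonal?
3, No

The dot product is the sum of products of corresponding components.
v₁·v₂ = (1)*(-3) + (0)*(3) + (-3)*(-2) = -3 + 0 + 6 = 3.
Two vectors are orthogonal iff their dot product is 0; here the dot product is 3, so the vectors are not orthogonal.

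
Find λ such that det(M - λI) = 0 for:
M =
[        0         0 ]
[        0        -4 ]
λ = -4, 0

Solve det(M - λI) = 0. For a 2×2 matrix the characteristic equation is λ² - (trace)λ + det = 0.
trace(M) = a + d = 0 - 4 = -4.
det(M) = a*d - b*c = (0)*(-4) - (0)*(0) = 0 - 0 = 0.
Characteristic equation: λ² - (-4)λ + (0) = 0.
Discriminant = (-4)² - 4*(0) = 16 - 0 = 16.
λ = (-4 ± √16) / 2 = (-4 ± 4) / 2 = -4, 0.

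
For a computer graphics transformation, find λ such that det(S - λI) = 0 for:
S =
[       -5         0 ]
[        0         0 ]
λ = -5, 0

Solve det(S - λI) = 0. For a 2×2 matrix the characteristic equation is λ² - (trace)λ + det = 0.
trace(S) = a + d = -5 + 0 = -5.
det(S) = a*d - b*c = (-5)*(0) - (0)*(0) = 0 - 0 = 0.
Characteristic equation: λ² - (-5)λ + (0) = 0.
Discriminant = (-5)² - 4*(0) = 25 - 0 = 25.
λ = (-5 ± √25) / 2 = (-5 ± 5) / 2 = -5, 0.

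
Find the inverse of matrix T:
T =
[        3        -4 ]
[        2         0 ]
det(T) = 8
T⁻¹ =
[        0       1/2 ]
[     -1/4       3/8 ]

For a 2×2 matrix T = [[a, b], [c, d]] with det(T) ≠ 0, T⁻¹ = (1/det(T)) * [[d, -b], [-c, a]].
det(T) = (3)*(0) - (-4)*(2) = 0 + 8 = 8.
T⁻¹ = (1/8) * [[0, 4], [-2, 3]].
Dividing each entry by 8 and reducing:
T⁻¹ =
[        0       1/2 ]
[     -1/4       3/8 ]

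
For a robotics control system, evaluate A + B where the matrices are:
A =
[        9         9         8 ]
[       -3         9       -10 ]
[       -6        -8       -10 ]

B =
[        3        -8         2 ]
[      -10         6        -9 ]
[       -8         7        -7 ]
A + B =
[       12         1        10 ]
[      -13        15       -19 ]
[      -14        -1       -17 ]

Matrix addition is elementwise: (A+B)[i][j] = A[i][j] + B[i][j].
  (A+B)[0][0] = (9) + (3) = 12
  (A+B)[0][1] = (9) + (-8) = 1
  (A+B)[0][2] = (8) + (2) = 10
  (A+B)[1][0] = (-3) + (-10) = -13
  (A+B)[1][1] = (9) + (6) = 15
  (A+B)[1][2] = (-10) + (-9) = -19
  (A+B)[2][0] = (-6) + (-8) = -14
  (A+B)[2][1] = (-8) + (7) = -1
  (A+B)[2][2] = (-10) + (-7) = -17
A + B =
[       12         1        10 ]
[      -13        15       -19 ]
[      -14        -1       -17 ]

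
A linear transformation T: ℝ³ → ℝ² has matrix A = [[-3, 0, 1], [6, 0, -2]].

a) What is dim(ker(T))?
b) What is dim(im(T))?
dim(ker) = 2, dim(im) = 1

Observe that row 2 = -2 × row 1 (so the rows are linearly dependent).
Thus rank(A) = 1 (only one linearly independent row).
dim(im(T)) = rank(A) = 1.
By the rank-nullity theorem applied to T: ℝ³ → ℝ², rank(A) + nullity(A) = 3 (the domain dimension), so dim(ker(T)) = 3 - 1 = 2.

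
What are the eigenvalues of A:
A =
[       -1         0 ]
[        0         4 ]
λ = -1, 4

Solve det(A - λI) = 0. For a 2×2 matrix the characteristic equation is λ² - (trace)λ + det = 0.
trace(A) = a + d = -1 + 4 = 3.
det(A) = a*d - b*c = (-1)*(4) - (0)*(0) = -4 - 0 = -4.
Characteristic equation: λ² - (3)λ + (-4) = 0.
Discriminant = (3)² - 4*(-4) = 9 + 16 = 25.
λ = (3 ± √25) / 2 = (3 ± 5) / 2 = -1, 4.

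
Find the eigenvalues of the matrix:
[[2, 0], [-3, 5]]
λ = 2 and λ = 5

Characteristic equation: det(A - λI) = 0
λ² - (trace)λ + (det) = 0
λ² - (7)λ + (10) = 0
λ² - 7λ + 10 = 0
Solving: λ = 2, 5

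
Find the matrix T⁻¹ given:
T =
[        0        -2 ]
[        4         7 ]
det(T) = 8
T⁻¹ =
[      7/8       1/4 ]
[     -1/2         0 ]

For a 2×2 matrix T = [[a, b], [c, d]] with det(T) ≠ 0, T⁻¹ = (1/det(T)) * [[d, -b], [-c, a]].
det(T) = (0)*(7) - (-2)*(4) = 0 + 8 = 8.
T⁻¹ = (1/8) * [[7, 2], [-4, 0]].
Dividing each entry by 8 and reducing:
T⁻¹ =
[      7/8       1/4 ]
[     -1/2         0 ]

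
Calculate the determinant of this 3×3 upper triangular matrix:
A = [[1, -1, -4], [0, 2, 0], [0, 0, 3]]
6

The determinant of a triangular matrix is the product of its diagonal entries (the off-diagonal entries above the diagonal do not affect it).
det(A) = (1) * (2) * (3) = 6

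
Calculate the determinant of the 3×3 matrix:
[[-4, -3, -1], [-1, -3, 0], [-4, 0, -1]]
3

Expansion along first row:
det = -4·det([[-3,0],[0,-1]]) - -3·det([[-1,0],[-4,-1]]) + -1·det([[-1,-3],[-4,0]])
    = -4·(-3·-1 - 0·0) - -3·(-1·-1 - 0·-4) + -1·(-1·0 - -3·-4)
    = -4·3 - -3·1 + -1·-12
    = -12 + 3 + 12 = 3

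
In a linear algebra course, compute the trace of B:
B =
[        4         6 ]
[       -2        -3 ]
tr(B) = 4 - 3 = 1

The trace of a square matrix is the sum of its diagonal entries.
Diagonal entries of B: B[0][0] = 4, B[1][1] = -3.
tr(B) = 4 - 3 = 1.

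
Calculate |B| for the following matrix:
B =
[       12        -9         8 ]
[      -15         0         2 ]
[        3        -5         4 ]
det(B) = 126

Expand along row 0 (cofactor expansion): det(B) = a*(e*i - f*h) - b*(d*i - f*g) + c*(d*h - e*g), where the 3×3 is [[a, b, c], [d, e, f], [g, h, i]].
Minor M_00 = (0)*(4) - (2)*(-5) = 0 + 10 = 10.
Minor M_01 = (-15)*(4) - (2)*(3) = -60 - 6 = -66.
Minor M_02 = (-15)*(-5) - (0)*(3) = 75 - 0 = 75.
det(B) = (12)*(10) - (-9)*(-66) + (8)*(75) = 120 - 594 + 600 = 126.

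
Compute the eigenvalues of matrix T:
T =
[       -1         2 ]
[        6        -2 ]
λ = -5, 2

Solve det(T - λI) = 0. For a 2×2 matrix the characteristic equation is λ² - (trace)λ + det = 0.
trace(T) = a + d = -1 - 2 = -3.
det(T) = a*d - b*c = (-1)*(-2) - (2)*(6) = 2 - 12 = -10.
Characteristic equation: λ² - (-3)λ + (-10) = 0.
Discriminant = (-3)² - 4*(-10) = 9 + 40 = 49.
λ = (-3 ± √49) / 2 = (-3 ± 7) / 2 = -5, 2.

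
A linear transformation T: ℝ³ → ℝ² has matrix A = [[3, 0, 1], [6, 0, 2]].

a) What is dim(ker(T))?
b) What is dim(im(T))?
dim(ker) = 2, dim(im) = 1

Observe that row 2 = 2 × row 1 (so the rows are linearly dependent).
Thus rank(A) = 1 (only one linearly independent row).
dim(im(T)) = rank(A) = 1.
By the rank-nullity theorem applied to T: ℝ³ → ℝ², rank(A) + nullity(A) = 3 (the domain dimension), so dim(ker(T)) = 3 - 1 = 2.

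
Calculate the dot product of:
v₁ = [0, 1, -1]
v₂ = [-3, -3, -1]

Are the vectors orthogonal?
-2, No

The dot product is the sum of products of corresponding components.
v₁·v₂ = (0)*(-3) + (1)*(-3) + (-1)*(-1) = 0 - 3 + 1 = -2.
Two vectors are orthogonal iff their dot product is 0; here the dot product is -2, so the vectors are not orthogonal.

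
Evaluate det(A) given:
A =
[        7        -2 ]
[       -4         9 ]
det(A) = 55

For a 2×2 matrix [[a, b], [c, d]], det = a*d - b*c.
det(A) = (7)*(9) - (-2)*(-4) = 63 - 8 = 55.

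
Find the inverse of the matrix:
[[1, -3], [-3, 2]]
[[-2/7, -3/7], [-3/7, -1/7]]

For [[a,b],[c,d]], inverse = (1/det)·[[d,-b],[-c,a]]
det = 1·2 - -3·-3 = -7
Inverse = (1/-7)·[[2, 3], [3, 1]]
        = [[-2/7, -3/7], [-3/7, -1/7]]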